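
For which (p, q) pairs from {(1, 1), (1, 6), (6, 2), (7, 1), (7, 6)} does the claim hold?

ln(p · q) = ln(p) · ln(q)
(1, 1)

Testing each pair:
(1, 1): LHS = 0, RHS = 0 → holds
(1, 6): LHS = ln(6) ≈ 1.792, RHS = 0 → fails
(6, 2): LHS = ln(12) ≈ 2.485, RHS = ln(2)·ln(6) ≈ 1.242 → fails
(7, 1): LHS = ln(7) ≈ 1.946, RHS = 0 → fails
(7, 6): LHS = ln(42) ≈ 3.738, RHS = ln(6)·ln(7) ≈ 3.487 → fails

1 of 5 pairs satisfies the claim.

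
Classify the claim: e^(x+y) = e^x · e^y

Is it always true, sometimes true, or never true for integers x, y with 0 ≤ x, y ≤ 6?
The identity holds for every pair in the range. For instance at (x, y) = (2, 6): both sides equal e^8 ≈ 2981.

Answer: Always true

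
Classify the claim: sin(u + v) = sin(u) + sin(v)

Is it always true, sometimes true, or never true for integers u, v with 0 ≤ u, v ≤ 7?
Sometimes true

It holds at (u, v) = (6, 0) (both sides equal sin(6) ≈ -0.2794), but fails at (u, v) = (3, 6) (LHS = sin(9) ≈ 0.4121, RHS = sin(6) + sin(3) ≈ -0.1383).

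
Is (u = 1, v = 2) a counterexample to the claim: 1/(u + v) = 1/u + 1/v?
Substituting u = 1, v = 2:
LHS = 1/(1 + 2) = 1/3
RHS = 1/1 + 1/2 = 3/2

Since LHS ≠ RHS, this pair disproves the claim.

Answer: Yes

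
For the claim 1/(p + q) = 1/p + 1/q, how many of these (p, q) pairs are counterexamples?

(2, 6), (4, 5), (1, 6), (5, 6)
4

Testing each pair:
(2, 6): LHS = 1/8, RHS = 2/3 → counterexample
(4, 5): LHS = 1/9, RHS = 9/20 → counterexample
(1, 6): LHS = 1/7, RHS = 7/6 → counterexample
(5, 6): LHS = 1/11, RHS = 11/30 → counterexample

That makes 4 counterexamples.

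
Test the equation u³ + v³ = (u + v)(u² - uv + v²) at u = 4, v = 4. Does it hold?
Holds

Substituting u = 4, v = 4:

LHS = 4³ + 4³ = 128
RHS = (4 + 4)(4² - 4·4 + 4²) = 128

LHS = RHS, so the equation holds at this point.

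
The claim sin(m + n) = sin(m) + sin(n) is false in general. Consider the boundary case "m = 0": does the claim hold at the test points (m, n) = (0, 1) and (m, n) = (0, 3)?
Yes, holds at both test points

At (0, 1): LHS = sin(1) ≈ 0.8415, RHS = sin(1) ≈ 0.8415 → equal
At (0, 3): LHS = sin(3) ≈ 0.1411, RHS = sin(3) ≈ 0.1411 → equal

So the claim does hold at both of these boundary points, even though it is not an identity.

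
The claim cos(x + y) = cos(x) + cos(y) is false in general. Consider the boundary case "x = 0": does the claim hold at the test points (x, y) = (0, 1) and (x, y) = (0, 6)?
At (0, 1): LHS = cos(1) ≈ 0.5403 ≠ RHS = cos(1) + 1 ≈ 1.54
At (0, 6): LHS = cos(6) ≈ 0.9602 ≠ RHS = cos(6) + 1 ≈ 1.96

Answer: No, fails at both test points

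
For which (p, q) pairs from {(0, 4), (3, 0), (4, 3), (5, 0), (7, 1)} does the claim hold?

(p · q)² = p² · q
(0, 4), (3, 0), (5, 0), (7, 1)

Testing each pair:
(0, 4): LHS = 0, RHS = 0 → holds
(3, 0): LHS = 0, RHS = 0 → holds
(4, 3): LHS = 144, RHS = 48 → fails
(5, 0): LHS = 0, RHS = 0 → holds
(7, 1): LHS = 49, RHS = 49 → holds

4 of 5 pairs satisfy the claim.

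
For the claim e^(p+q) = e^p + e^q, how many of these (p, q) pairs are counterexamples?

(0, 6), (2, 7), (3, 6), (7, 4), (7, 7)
5

Testing each pair:
(0, 6): LHS = e^6 ≈ 403.4, RHS = 1 + e^6 ≈ 404.4 → counterexample
(2, 7): LHS = e^9 ≈ 8103, RHS = e^2 + e^7 ≈ 1104 → counterexample
(3, 6): LHS = e^9 ≈ 8103, RHS = e^3 + e^6 ≈ 423.5 → counterexample
(7, 4): LHS = e^11 ≈ 59874.1, RHS = e^4 + e^7 ≈ 1151 → counterexample
(7, 7): LHS = e^14 ≈ 1202604.3, RHS = 2·e^7 ≈ 2193 → counterexample

That makes 5 counterexamples.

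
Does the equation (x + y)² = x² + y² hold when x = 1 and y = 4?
Fails

Substituting x = 1, y = 4:

LHS = (1 + 4)² = 25
RHS = 1² + 4² = 17

LHS ≠ RHS, so the equation does not hold at this point.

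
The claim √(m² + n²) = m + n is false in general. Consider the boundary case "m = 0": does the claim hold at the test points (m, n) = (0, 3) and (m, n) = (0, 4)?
Yes, holds at both test points

At (0, 3): LHS = 3, RHS = 3 → equal
At (0, 4): LHS = 4, RHS = 4 → equal

So the claim does hold at both of these boundary points, even though it is not an identity.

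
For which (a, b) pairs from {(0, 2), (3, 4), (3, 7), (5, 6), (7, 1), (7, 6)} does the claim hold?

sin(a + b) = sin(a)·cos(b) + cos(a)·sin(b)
Testing each pair:
(0, 2): LHS = sin(2) ≈ 0.9093, RHS = sin(2) ≈ 0.9093 → holds
(3, 4): LHS = sin(7) ≈ 0.657, RHS = sin(3)·cos(4) + sin(4)·cos(3) ≈ 0.657 → holds
(3, 7): LHS = sin(10) ≈ -0.544, RHS = sin(7)·cos(3) + sin(3)·cos(7) ≈ -0.544 → holds
(5, 6): LHS = sin(11) ≈ -1, RHS = sin(5)·cos(6) + sin(6)·cos(5) ≈ -1 → holds
(7, 1): LHS = sin(8) ≈ 0.9894, RHS = sin(7)·cos(1) + sin(1)·cos(7) ≈ 0.9894 → holds
(7, 6): LHS = sin(13) ≈ 0.4202, RHS = sin(6)·cos(7) + sin(7)·cos(6) ≈ 0.4202 → holds

Every pair satisfies the claim.

Answer: All pairs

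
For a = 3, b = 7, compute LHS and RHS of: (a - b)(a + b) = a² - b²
LHS = (3 - 7)(3 + 7) = -40
RHS = 3² - 7² = -40

LHS = RHS: the two sides agree.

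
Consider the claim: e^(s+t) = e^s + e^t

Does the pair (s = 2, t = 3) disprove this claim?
Substituting s = 2, t = 3:
LHS = e^(2+3) = e^5 ≈ 148.4
RHS = e^2 + e^3 ≈ 27.47

Since LHS ≠ RHS, this pair disproves the claim.

Answer: Yes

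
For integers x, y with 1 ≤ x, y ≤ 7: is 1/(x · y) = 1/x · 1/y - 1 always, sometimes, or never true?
The claim fails for every pair in the range. For instance at (x, y) = (4, 3): LHS = 1/12, RHS = -11/12.

Answer: Never true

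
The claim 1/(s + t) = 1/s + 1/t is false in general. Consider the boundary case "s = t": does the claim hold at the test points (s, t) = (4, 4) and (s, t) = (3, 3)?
No, fails at both test points

At (4, 4): LHS = 1/8 ≠ RHS = 1/2
At (3, 3): LHS = 1/6 ≠ RHS = 2/3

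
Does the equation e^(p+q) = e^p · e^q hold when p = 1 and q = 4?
Substituting p = 1, q = 4:

LHS = e^(1+4) = e^5 ≈ 148.4
RHS = e^1 · e^4 = e^5 ≈ 148.4

LHS = RHS, so the equation holds at this point.

Answer: Holds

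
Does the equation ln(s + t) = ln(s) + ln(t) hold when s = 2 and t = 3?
Fails

Substituting s = 2, t = 3:

LHS = ln(2 + 3) = ln(5) ≈ 1.609
RHS = ln(2) + ln(3) ≈ 1.792

LHS ≠ RHS, so the equation does not hold at this point.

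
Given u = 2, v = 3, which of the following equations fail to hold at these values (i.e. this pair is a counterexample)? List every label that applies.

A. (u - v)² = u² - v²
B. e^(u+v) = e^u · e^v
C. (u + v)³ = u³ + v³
A, C

Evaluating each claim at the given values:
A. LHS = 1, RHS = -5 → fails here (LHS ≠ RHS)
B. LHS = e^5 ≈ 148.4, RHS = e^5 ≈ 148.4 → holds here (LHS = RHS)
C. LHS = 125, RHS = 35 → fails here (LHS ≠ RHS)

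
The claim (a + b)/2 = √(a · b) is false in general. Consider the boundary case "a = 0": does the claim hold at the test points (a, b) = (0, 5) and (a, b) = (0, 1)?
No, fails at both test points

At (0, 5): LHS = 5/2 ≠ RHS = 0
At (0, 1): LHS = 1/2 ≠ RHS = 0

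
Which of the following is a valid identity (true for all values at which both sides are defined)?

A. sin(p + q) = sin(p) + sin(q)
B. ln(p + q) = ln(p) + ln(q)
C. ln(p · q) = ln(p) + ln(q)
C

A: fails at (1, 2) — LHS = sin(3) ≈ 0.1411, RHS = sin(1) + sin(2) ≈ 1.751.
B: fails at (3, 7) — LHS = ln(10) ≈ 2.303, RHS = ln(3) + ln(7) ≈ 3.045.
C: holds — e.g. at (2, 2), both sides equal ln(4) ≈ 1.386.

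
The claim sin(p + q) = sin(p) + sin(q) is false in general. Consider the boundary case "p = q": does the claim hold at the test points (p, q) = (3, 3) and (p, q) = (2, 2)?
No, fails at both test points

At (3, 3): LHS = sin(6) ≈ -0.2794 ≠ RHS = 2·sin(3) ≈ 0.2822
At (2, 2): LHS = sin(4) ≈ -0.7568 ≠ RHS = 2·sin(2) ≈ 1.819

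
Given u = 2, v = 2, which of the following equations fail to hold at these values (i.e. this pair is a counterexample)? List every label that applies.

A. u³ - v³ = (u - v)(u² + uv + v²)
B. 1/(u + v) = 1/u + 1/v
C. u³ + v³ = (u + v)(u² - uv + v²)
B

Evaluating each claim at the given values:
A. LHS = 0, RHS = 0 → holds here (LHS = RHS)
B. LHS = 1/4, RHS = 1 → fails here (LHS ≠ RHS)
C. LHS = 16, RHS = 16 → holds here (LHS = RHS)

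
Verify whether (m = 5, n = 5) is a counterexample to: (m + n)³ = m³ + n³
Substituting m = 5, n = 5:
LHS = (5 + 5)³ = 1000
RHS = 5³ + 5³ = 250

Since LHS ≠ RHS, this pair disproves the claim.

Answer: Yes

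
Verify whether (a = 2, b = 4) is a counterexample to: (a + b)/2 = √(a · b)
Substituting a = 2, b = 4:
LHS = (2 + 4)/2 = 3
RHS = √(2 · 4) = 2·√(2) ≈ 2.828

Since LHS ≠ RHS, this pair disproves the claim.

Answer: Yes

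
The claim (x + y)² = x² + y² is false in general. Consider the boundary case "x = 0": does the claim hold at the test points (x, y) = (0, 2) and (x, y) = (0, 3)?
At (0, 2): LHS = 4, RHS = 4 → equal
At (0, 3): LHS = 9, RHS = 9 → equal

So the claim does hold at both of these boundary points, even though it is not an identity.

Answer: Yes, holds at both test points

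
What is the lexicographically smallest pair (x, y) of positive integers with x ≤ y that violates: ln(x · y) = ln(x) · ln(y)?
(x, y) = (1, 2)

Substituting (1, 2) into the claim:
LHS = ln(1 · 2) = ln(2) ≈ 0.6931
RHS = ln(1) · ln(2) = 0

Since LHS ≠ RHS, this pair disproves the claim, and no lexicographically smaller pair (x ≤ y, positive integers) does.

For instance (2, 4) is also a counterexample (LHS = ln(8) ≈ 2.079, RHS = ln(2)·ln(4) ≈ 0.9609), but it's lexicographically larger.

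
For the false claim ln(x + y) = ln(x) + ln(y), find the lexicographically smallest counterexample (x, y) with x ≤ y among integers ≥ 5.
Substituting (5, 5) into the claim:
LHS = ln(5 + 5) = ln(10) ≈ 2.303
RHS = ln(5) + ln(5) = 2·ln(5) ≈ 3.219

Since LHS ≠ RHS, this pair disproves the claim, and no lexicographically smaller pair (x ≤ y, integers ≥ 5) does.

For instance (10, 12) is also a counterexample (LHS = ln(22) ≈ 3.091, RHS = ln(10) + ln(12) ≈ 4.787), but it's lexicographically larger.

Answer: (x, y) = (5, 5)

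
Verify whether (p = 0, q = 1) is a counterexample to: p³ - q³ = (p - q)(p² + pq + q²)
No

Substituting p = 0, q = 1:
LHS = 0³ - 1³ = -1
RHS = (0 - 1)(0² + 0·1 + 1²) = -1

The sides agree, so this pair does not disprove the claim.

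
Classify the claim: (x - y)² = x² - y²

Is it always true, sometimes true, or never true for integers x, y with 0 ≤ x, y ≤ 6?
It holds at (x, y) = (2, 2) (both sides equal 0), but fails at (x, y) = (2, 1) (LHS = 1, RHS = 3).

Answer: Sometimes true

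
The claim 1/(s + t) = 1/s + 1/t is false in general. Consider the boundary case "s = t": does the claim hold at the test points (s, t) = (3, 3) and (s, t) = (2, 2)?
At (3, 3): LHS = 1/6 ≠ RHS = 2/3
At (2, 2): LHS = 1/4 ≠ RHS = 1

Answer: No, fails at both test points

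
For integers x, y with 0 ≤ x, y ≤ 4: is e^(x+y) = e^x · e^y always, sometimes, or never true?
The identity holds for every pair in the range. For instance at (x, y) = (0, 3): both sides equal e^3 ≈ 20.09.

Answer: Always true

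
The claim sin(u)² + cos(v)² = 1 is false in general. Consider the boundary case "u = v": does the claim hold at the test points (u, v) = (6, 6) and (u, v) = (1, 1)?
Yes, holds at both test points

At (6, 6): LHS = sin(6)² + cos(6)² = 1, RHS = 1 → equal
At (1, 1): LHS = cos(1)² + sin(1)² = 1, RHS = 1 → equal

So the claim does hold at both of these boundary points, even though it is not an identity.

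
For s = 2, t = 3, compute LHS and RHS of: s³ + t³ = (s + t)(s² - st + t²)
LHS = 2³ + 3³ = 35
RHS = (2 + 3)(2² - 2·3 + 3²) = 35

LHS = RHS: the two sides agree.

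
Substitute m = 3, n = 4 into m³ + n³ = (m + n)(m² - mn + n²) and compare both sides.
LHS = 3³ + 4³ = 91
RHS = (3 + 4)(3² - 3·4 + 4²) = 91

LHS = RHS: the two sides agree.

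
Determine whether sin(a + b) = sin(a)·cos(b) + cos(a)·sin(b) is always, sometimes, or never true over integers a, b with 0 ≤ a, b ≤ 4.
Always true

The identity holds for every pair in the range. For instance at (a, b) = (4, 2): both sides equal sin(6) ≈ -0.2794.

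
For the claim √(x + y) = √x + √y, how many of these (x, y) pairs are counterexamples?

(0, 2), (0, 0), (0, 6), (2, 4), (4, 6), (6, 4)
3

Testing each pair:
(0, 2): LHS = √(2) ≈ 1.414, RHS = √(2) ≈ 1.414 → satisfies claim
(0, 0): LHS = 0, RHS = 0 → satisfies claim
(0, 6): LHS = √(6) ≈ 2.449, RHS = √(6) ≈ 2.449 → satisfies claim
(2, 4): LHS = √(6) ≈ 2.449, RHS = √(2) + 2 ≈ 3.414 → counterexample
(4, 6): LHS = √(10) ≈ 3.162, RHS = 2 + √(6) ≈ 4.449 → counterexample
(6, 4): LHS = √(10) ≈ 3.162, RHS = 2 + √(6) ≈ 4.449 → counterexample

That makes 3 counterexamples.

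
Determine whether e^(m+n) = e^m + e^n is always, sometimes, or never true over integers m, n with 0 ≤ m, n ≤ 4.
The claim fails for every pair in the range. For instance at (m, n) = (2, 0): LHS = e^2 ≈ 7.389, RHS = 1 + e^2 ≈ 8.389.

Answer: Never true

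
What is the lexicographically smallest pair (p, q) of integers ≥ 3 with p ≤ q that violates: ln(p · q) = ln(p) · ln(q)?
(p, q) = (3, 3)

Substituting (3, 3) into the claim:
LHS = ln(3 · 3) = ln(9) ≈ 2.197
RHS = ln(3) · ln(3) = ln(3)² ≈ 1.207

Since LHS ≠ RHS, this pair disproves the claim, and no lexicographically smaller pair (p ≤ q, integers ≥ 3) does.

For instance (3, 9) is also a counterexample (LHS = ln(27) ≈ 3.296, RHS = ln(3)·ln(9) ≈ 2.414), but it's lexicographically larger.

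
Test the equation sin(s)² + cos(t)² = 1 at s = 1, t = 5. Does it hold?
Fails

Substituting s = 1, t = 5:

LHS = sin(1)² + cos(5)² ≈ 0.7885
RHS = 1

LHS ≠ RHS, so the equation does not hold at this point.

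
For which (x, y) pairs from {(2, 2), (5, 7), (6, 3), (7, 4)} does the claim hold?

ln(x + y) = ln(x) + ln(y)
Testing each pair:
(2, 2): LHS = ln(4) ≈ 1.386, RHS = 2·ln(2) ≈ 1.386 → holds
(5, 7): LHS = ln(12) ≈ 2.485, RHS = ln(5) + ln(7) ≈ 3.555 → fails
(6, 3): LHS = ln(9) ≈ 2.197, RHS = ln(3) + ln(6) ≈ 2.89 → fails
(7, 4): LHS = ln(11) ≈ 2.398, RHS = ln(4) + ln(7) ≈ 3.332 → fails

1 of 4 pairs satisfies the claim.

Answer: (2, 2)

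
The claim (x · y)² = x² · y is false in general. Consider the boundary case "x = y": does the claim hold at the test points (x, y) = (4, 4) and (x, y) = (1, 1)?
Only at (1, 1)

At (4, 4): LHS = 256 ≠ RHS = 64
At (1, 1): LHS = 1, RHS = 1 → equal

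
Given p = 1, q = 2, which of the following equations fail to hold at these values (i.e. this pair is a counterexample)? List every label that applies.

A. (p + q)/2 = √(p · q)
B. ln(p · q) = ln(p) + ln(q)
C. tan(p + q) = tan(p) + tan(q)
A, C

Evaluating each claim at the given values:
A. LHS = 3/2, RHS = √(2) ≈ 1.414 → fails here (LHS ≠ RHS)
B. LHS = ln(2) ≈ 0.6931, RHS = ln(2) ≈ 0.6931 → holds here (LHS = RHS)
C. LHS = tan(3) ≈ -0.1425, RHS = tan(2) + tan(1) ≈ -0.6276 → fails here (LHS ≠ RHS)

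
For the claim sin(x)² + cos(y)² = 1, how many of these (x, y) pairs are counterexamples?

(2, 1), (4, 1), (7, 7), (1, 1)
2

Testing each pair:
(2, 1): LHS = cos(1)² + sin(2)² ≈ 1.119, RHS = 1 → counterexample
(4, 1): LHS = cos(1)² + sin(4)² ≈ 0.8647, RHS = 1 → counterexample
(7, 7): LHS = sin(7)² + cos(7)² = 1, RHS = 1 → satisfies claim
(1, 1): LHS = cos(1)² + sin(1)² = 1, RHS = 1 → satisfies claim

That makes 2 counterexamples.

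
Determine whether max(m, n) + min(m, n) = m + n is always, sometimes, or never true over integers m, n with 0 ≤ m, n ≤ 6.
Always true

The identity holds for every pair in the range. For instance at (m, n) = (0, 0): both sides equal 0.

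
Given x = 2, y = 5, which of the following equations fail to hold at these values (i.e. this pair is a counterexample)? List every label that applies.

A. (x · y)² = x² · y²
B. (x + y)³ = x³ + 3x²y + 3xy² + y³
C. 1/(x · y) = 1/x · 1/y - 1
Evaluating each claim at the given values:
A. LHS = 100, RHS = 100 → holds here (LHS = RHS)
B. LHS = 343, RHS = 343 → holds here (LHS = RHS)
C. LHS = 1/10, RHS = -9/10 → fails here (LHS ≠ RHS)

Answer: C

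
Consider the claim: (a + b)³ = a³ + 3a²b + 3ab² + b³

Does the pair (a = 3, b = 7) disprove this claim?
No

Substituting a = 3, b = 7:
LHS = (3 + 7)³ = 1000
RHS = 3³ + 3·3²·7 + 3·3·7² + 7³ = 1000

The sides agree, so this pair does not disprove the claim.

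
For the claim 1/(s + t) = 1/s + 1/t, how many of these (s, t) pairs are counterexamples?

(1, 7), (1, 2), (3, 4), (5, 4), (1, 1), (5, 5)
6

Testing each pair:
(1, 7): LHS = 1/8, RHS = 8/7 → counterexample
(1, 2): LHS = 1/3, RHS = 3/2 → counterexample
(3, 4): LHS = 1/7, RHS = 7/12 → counterexample
(5, 4): LHS = 1/9, RHS = 9/20 → counterexample
(1, 1): LHS = 1/2, RHS = 2 → counterexample
(5, 5): LHS = 1/10, RHS = 2/5 → counterexample

That makes 6 counterexamples.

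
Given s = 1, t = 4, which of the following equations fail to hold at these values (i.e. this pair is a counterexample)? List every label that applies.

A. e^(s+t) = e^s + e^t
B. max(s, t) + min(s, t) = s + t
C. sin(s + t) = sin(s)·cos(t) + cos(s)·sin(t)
Evaluating each claim at the given values:
A. LHS = e^5 ≈ 148.4, RHS = e + e^4 ≈ 57.32 → fails here (LHS ≠ RHS)
B. LHS = 5, RHS = 5 → holds here (LHS = RHS)
C. LHS = sin(5) ≈ -0.9589, RHS = sin(1)·cos(4) + sin(4)·cos(1) ≈ -0.9589 → holds here (LHS = RHS)

Answer: A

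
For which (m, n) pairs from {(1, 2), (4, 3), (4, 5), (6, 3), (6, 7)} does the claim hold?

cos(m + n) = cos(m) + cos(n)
None

Testing each pair:
(1, 2): LHS = cos(3) ≈ -0.99, RHS = cos(2) + cos(1) ≈ 0.1242 → fails
(4, 3): LHS = cos(7) ≈ 0.7539, RHS = cos(3) + cos(4) ≈ -1.644 → fails
(4, 5): LHS = cos(9) ≈ -0.9111, RHS = cos(4) + cos(5) ≈ -0.37 → fails
(6, 3): LHS = cos(9) ≈ -0.9111, RHS = cos(3) + cos(6) ≈ -0.02982 → fails
(6, 7): LHS = cos(13) ≈ 0.9074, RHS = cos(7) + cos(6) ≈ 1.714 → fails

No pair satisfies the claim.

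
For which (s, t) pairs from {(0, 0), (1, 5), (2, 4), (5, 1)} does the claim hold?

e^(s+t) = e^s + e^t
Testing each pair:
(0, 0): LHS = 1, RHS = 2 → fails
(1, 5): LHS = e^6 ≈ 403.4, RHS = e + e^5 ≈ 151.1 → fails
(2, 4): LHS = e^6 ≈ 403.4, RHS = e^2 + e^4 ≈ 61.99 → fails
(5, 1): LHS = e^6 ≈ 403.4, RHS = e + e^5 ≈ 151.1 → fails

No pair satisfies the claim.

Answer: None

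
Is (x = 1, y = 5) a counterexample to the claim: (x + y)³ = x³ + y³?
Yes

Substituting x = 1, y = 5:
LHS = (1 + 5)³ = 216
RHS = 1³ + 5³ = 126

Since LHS ≠ RHS, this pair disproves the claim.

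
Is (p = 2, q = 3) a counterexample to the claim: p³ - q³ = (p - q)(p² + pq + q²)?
Substituting p = 2, q = 3:
LHS = 2³ - 3³ = -19
RHS = (2 - 3)(2² + 2·3 + 3²) = -19

The sides agree, so this pair does not disprove the claim.

Answer: No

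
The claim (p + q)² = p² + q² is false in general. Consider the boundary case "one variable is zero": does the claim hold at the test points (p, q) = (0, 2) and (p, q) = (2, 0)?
Yes, holds at both test points

At (0, 2): LHS = 4, RHS = 4 → equal
At (2, 0): LHS = 4, RHS = 4 → equal

So the claim does hold at both of these boundary points, even though it is not an identity.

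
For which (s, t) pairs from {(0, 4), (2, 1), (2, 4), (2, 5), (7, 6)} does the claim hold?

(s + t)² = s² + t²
(0, 4)

Testing each pair:
(0, 4): LHS = 16, RHS = 16 → holds
(2, 1): LHS = 9, RHS = 5 → fails
(2, 4): LHS = 36, RHS = 20 → fails
(2, 5): LHS = 49, RHS = 29 → fails
(7, 6): LHS = 169, RHS = 85 → fails

1 of 5 pairs satisfies the claim.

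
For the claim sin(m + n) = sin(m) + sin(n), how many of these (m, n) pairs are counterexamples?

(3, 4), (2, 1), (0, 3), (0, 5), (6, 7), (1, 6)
Testing each pair:
(3, 4): LHS = sin(7) ≈ 0.657, RHS = sin(4) + sin(3) ≈ -0.6157 → counterexample
(2, 1): LHS = sin(3) ≈ 0.1411, RHS = sin(1) + sin(2) ≈ 1.751 → counterexample
(0, 3): LHS = sin(3) ≈ 0.1411, RHS = sin(3) ≈ 0.1411 → satisfies claim
(0, 5): LHS = sin(5) ≈ -0.9589, RHS = sin(5) ≈ -0.9589 → satisfies claim
(6, 7): LHS = sin(13) ≈ 0.4202, RHS = sin(6) + sin(7) ≈ 0.3776 → counterexample
(1, 6): LHS = sin(7) ≈ 0.657, RHS = sin(6) + sin(1) ≈ 0.5621 → counterexample

That makes 4 counterexamples.

Answer: 4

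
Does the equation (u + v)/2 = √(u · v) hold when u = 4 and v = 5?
Substituting u = 4, v = 5:

LHS = (4 + 5)/2 = 9/2
RHS = √(4 · 5) = 2·√(5) ≈ 4.472

LHS ≠ RHS, so the equation does not hold at this point.

Answer: Fails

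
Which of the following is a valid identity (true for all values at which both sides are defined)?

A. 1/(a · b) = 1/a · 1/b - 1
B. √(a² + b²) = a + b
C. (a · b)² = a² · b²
C

A: fails at (2, 2) — LHS = 1/4, RHS = -3/4.
B: fails at (2, 2) — LHS = 2·√(2) ≈ 2.828, RHS = 4.
C: holds — e.g. at (2, 3), both sides equal 36.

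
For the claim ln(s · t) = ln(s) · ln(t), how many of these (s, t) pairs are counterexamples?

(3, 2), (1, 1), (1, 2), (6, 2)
Testing each pair:
(3, 2): LHS = ln(6) ≈ 1.792, RHS = ln(2)·ln(3) ≈ 0.7615 → counterexample
(1, 1): LHS = 0, RHS = 0 → satisfies claim
(1, 2): LHS = ln(2) ≈ 0.6931, RHS = 0 → counterexample
(6, 2): LHS = ln(12) ≈ 2.485, RHS = ln(2)·ln(6) ≈ 1.242 → counterexample

That makes 3 counterexamples.

Answer: 3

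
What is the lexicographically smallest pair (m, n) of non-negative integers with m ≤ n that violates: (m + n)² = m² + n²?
(m, n) = (1, 1)

Substituting (1, 1) into the claim:
LHS = (1 + 1)² = 4
RHS = 1² + 1² = 2

Since LHS ≠ RHS, this pair disproves the claim, and no lexicographically smaller pair (m ≤ n, non-negative integers) does.

For instance (1, 6) is also a counterexample (LHS = 49, RHS = 37), but it's lexicographically larger.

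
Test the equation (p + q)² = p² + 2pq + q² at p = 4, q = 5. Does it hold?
Substituting p = 4, q = 5:

LHS = (4 + 5)² = 81
RHS = 4² + 2·4·5 + 5² = 81

LHS = RHS, so the equation holds at this point.

Answer: Holds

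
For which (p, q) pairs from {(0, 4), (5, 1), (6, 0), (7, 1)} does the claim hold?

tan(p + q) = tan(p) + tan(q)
(0, 4), (6, 0)

Testing each pair:
(0, 4): LHS = tan(4) ≈ 1.158, RHS = tan(4) ≈ 1.158 → holds
(5, 1): LHS = tan(6) ≈ -0.291, RHS = tan(5) + tan(1) ≈ -1.823 → fails
(6, 0): LHS = tan(6) ≈ -0.291, RHS = tan(6) ≈ -0.291 → holds
(7, 1): LHS = tan(8) ≈ -6.8, RHS = tan(7) + tan(1) ≈ 2.429 → fails

2 of 4 pairs satisfy the claim.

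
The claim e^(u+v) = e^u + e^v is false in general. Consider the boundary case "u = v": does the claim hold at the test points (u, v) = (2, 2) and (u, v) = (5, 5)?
At (2, 2): LHS = e^4 ≈ 54.6 ≠ RHS = 2·e^2 ≈ 14.78
At (5, 5): LHS = e^10 ≈ 22026.5 ≠ RHS = 2·e^5 ≈ 296.8

Answer: No, fails at both test points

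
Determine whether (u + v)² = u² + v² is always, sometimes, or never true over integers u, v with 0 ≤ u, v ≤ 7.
Sometimes true

It holds at (u, v) = (0, 5) (both sides equal 25), but fails at (u, v) = (7, 2) (LHS = 81, RHS = 53).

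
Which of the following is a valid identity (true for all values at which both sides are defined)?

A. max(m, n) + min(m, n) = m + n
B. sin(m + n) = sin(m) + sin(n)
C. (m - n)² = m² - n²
A

A: holds — e.g. at (5, 5), both sides equal 10.
B: fails at (4, 6) — LHS = sin(10) ≈ -0.544, RHS = sin(4) + sin(6) ≈ -1.036.
C: fails at (0, 1) — LHS = 1, RHS = -1.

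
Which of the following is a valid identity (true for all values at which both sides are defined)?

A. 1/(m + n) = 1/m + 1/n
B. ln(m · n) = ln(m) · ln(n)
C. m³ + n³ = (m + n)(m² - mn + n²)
C

A: fails at (2, 4) — LHS = 1/6, RHS = 3/4.
B: fails at (1, 5) — LHS = ln(5) ≈ 1.609, RHS = 0.
C: holds — e.g. at (1, 5), both sides equal 126.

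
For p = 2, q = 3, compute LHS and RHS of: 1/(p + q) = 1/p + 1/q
LHS = 1/(2 + 3) = 1/5
RHS = 1/2 + 1/3 = 5/6

LHS ≠ RHS, so the equation does not hold here.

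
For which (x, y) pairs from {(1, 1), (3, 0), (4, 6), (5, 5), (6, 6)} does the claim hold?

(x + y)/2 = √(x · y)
Testing each pair:
(1, 1): LHS = 1, RHS = 1 → holds
(3, 0): LHS = 3/2, RHS = 0 → fails
(4, 6): LHS = 5, RHS = 2·√(6) ≈ 4.899 → fails
(5, 5): LHS = 5, RHS = 5 → holds
(6, 6): LHS = 6, RHS = 6 → holds

3 of 5 pairs satisfy the claim.

Answer: (1, 1), (5, 5), (6, 6)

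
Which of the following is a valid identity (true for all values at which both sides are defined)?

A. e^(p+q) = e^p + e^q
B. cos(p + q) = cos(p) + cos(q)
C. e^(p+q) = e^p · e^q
A: fails at (3, 3) — LHS = e^6 ≈ 403.4, RHS = 2·e^3 ≈ 40.17.
B: fails at (0, 1) — LHS = cos(1) ≈ 0.5403, RHS = cos(1) + 1 ≈ 1.54.
C: holds — e.g. at (2, 7), both sides equal e^9 ≈ 8103.

Answer: C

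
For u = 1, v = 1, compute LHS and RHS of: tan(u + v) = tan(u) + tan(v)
LHS = tan(1 + 1) = tan(2) ≈ -2.185
RHS = tan(1) + tan(1) = 2·tan(1) ≈ 3.115

LHS ≠ RHS (they differ by about 5.3), so the equation does not hold here.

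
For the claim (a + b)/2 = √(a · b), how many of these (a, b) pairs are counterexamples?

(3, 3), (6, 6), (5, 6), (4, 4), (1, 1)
Testing each pair:
(3, 3): LHS = 3, RHS = 3 → satisfies claim
(6, 6): LHS = 6, RHS = 6 → satisfies claim
(5, 6): LHS = 11/2, RHS = √(30) ≈ 5.477 → counterexample
(4, 4): LHS = 4, RHS = 4 → satisfies claim
(1, 1): LHS = 1, RHS = 1 → satisfies claim

That makes 1 counterexample.

Answer: 1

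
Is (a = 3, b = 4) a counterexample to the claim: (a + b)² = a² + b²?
Substituting a = 3, b = 4:
LHS = (3 + 4)² = 49
RHS = 3² + 4² = 25

Since LHS ≠ RHS, this pair disproves the claim.

Answer: Yes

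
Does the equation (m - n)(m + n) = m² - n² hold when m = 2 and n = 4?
Holds

Substituting m = 2, n = 4:

LHS = (2 - 4)(2 + 4) = -12
RHS = 2² - 4² = -12

LHS = RHS, so the equation holds at this point.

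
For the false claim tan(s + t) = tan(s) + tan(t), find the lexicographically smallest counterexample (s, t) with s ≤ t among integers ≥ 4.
Substituting (4, 4) into the claim:
LHS = tan(4 + 4) = tan(8) ≈ -6.8
RHS = tan(4) + tan(4) = 2·tan(4) ≈ 2.316

Since LHS ≠ RHS, this pair disproves the claim, and no lexicographically smaller pair (s ≤ t, integers ≥ 4) does.

For instance (6, 6) is also a counterexample (LHS = tan(12) ≈ -0.6359, RHS = 2·tan(6) ≈ -0.582), but it's lexicographically larger.

Answer: (s, t) = (4, 4)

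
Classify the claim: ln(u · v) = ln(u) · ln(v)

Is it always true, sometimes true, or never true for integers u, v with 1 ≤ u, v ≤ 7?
Sometimes true

It holds at (u, v) = (1, 1) (both sides equal 0), but fails at (u, v) = (5, 4) (LHS = ln(20) ≈ 2.996, RHS = ln(4)·ln(5) ≈ 2.231).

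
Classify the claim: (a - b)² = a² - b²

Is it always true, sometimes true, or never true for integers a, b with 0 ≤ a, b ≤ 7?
Sometimes true

It holds at (a, b) = (4, 0) (both sides equal 16), but fails at (a, b) = (7, 4) (LHS = 9, RHS = 33).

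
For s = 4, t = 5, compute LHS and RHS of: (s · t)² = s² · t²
LHS = (4 · 5)² = 400
RHS = 4² · 5² = 400

LHS = RHS: the two sides agree.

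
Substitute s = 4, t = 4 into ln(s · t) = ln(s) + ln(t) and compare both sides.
LHS = ln(4 · 4) = ln(16) ≈ 2.773
RHS = ln(4) + ln(4) = 2·ln(4) ≈ 2.773

LHS = RHS: the two sides agree.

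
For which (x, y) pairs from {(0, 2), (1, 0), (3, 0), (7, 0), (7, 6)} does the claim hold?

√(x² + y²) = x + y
(0, 2), (1, 0), (3, 0), (7, 0)

Testing each pair:
(0, 2): LHS = 2, RHS = 2 → holds
(1, 0): LHS = 1, RHS = 1 → holds
(3, 0): LHS = 3, RHS = 3 → holds
(7, 0): LHS = 7, RHS = 7 → holds
(7, 6): LHS = √(85) ≈ 9.22, RHS = 13 → fails

4 of 5 pairs satisfy the claim.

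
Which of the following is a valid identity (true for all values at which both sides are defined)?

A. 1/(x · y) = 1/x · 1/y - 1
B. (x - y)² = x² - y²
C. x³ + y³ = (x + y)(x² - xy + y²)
A: fails at (4, 6) — LHS = 1/24, RHS = -23/24.
B: fails at (4, 5) — LHS = 1, RHS = -9.
C: holds — e.g. at (6, 7), both sides equal 559.

Answer: C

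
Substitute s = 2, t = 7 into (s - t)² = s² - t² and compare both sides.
LHS = (2 - 7)² = 25
RHS = 2² - 7² = -45

LHS ≠ RHS, so the equation does not hold here.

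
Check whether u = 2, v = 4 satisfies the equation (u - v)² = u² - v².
Substituting u = 2, v = 4:

LHS = (2 - 4)² = 4
RHS = 2² - 4² = -12

LHS ≠ RHS, so the equation does not hold at this point.

Answer: Fails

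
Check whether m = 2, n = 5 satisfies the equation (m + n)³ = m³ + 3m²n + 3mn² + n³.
Holds

Substituting m = 2, n = 5:

LHS = (2 + 5)³ = 343
RHS = 2³ + 3·2²·5 + 3·2·5² + 5³ = 343

LHS = RHS, so the equation holds at this point.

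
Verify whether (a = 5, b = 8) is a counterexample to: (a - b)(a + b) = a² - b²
Substituting a = 5, b = 8:
LHS = (5 - 8)(5 + 8) = -39
RHS = 5² - 8² = -39

The sides agree, so this pair does not disprove the claim.

Answer: No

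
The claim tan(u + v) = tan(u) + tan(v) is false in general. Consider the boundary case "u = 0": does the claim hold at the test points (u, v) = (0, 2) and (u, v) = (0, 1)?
At (0, 2): LHS = tan(2) ≈ -2.185, RHS = tan(2) ≈ -2.185 → equal
At (0, 1): LHS = tan(1) ≈ 1.557, RHS = tan(1) ≈ 1.557 → equal

So the claim does hold at both of these boundary points, even though it is not an identity.

Answer: Yes, holds at both test points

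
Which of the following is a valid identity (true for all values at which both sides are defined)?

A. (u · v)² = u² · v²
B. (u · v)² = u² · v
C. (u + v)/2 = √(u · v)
A: holds — e.g. at (2, 7), both sides equal 196.
B: fails at (3, 3) — LHS = 81, RHS = 27.
C: fails at (4, 5) — LHS = 9/2, RHS = 2·√(5) ≈ 4.472.

Answer: A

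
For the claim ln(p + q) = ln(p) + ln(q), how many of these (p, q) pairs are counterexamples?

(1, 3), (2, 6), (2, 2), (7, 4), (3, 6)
4

Testing each pair:
(1, 3): LHS = ln(4) ≈ 1.386, RHS = ln(3) ≈ 1.099 → counterexample
(2, 6): LHS = ln(8) ≈ 2.079, RHS = ln(2) + ln(6) ≈ 2.485 → counterexample
(2, 2): LHS = ln(4) ≈ 1.386, RHS = 2·ln(2) ≈ 1.386 → satisfies claim
(7, 4): LHS = ln(11) ≈ 2.398, RHS = ln(4) + ln(7) ≈ 3.332 → counterexample
(3, 6): LHS = ln(9) ≈ 2.197, RHS = ln(3) + ln(6) ≈ 2.89 → counterexample

That makes 4 counterexamples.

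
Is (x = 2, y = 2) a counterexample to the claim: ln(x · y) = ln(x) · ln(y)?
Yes

Substituting x = 2, y = 2:
LHS = ln(2 · 2) = ln(4) ≈ 1.386
RHS = ln(2) · ln(2) = ln(2)² ≈ 0.4805

Since LHS ≠ RHS, this pair disproves the claim.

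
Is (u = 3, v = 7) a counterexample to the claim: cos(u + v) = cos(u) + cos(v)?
Substituting u = 3, v = 7:
LHS = cos(3 + 7) = cos(10) ≈ -0.8391
RHS = cos(3) + cos(7) ≈ -0.2361

Since LHS ≠ RHS, this pair disproves the claim.

Answer: Yes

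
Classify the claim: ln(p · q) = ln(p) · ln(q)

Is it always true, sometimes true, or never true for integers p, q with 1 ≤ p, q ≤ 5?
Sometimes true

It holds at (p, q) = (1, 1) (both sides equal 0), but fails at (p, q) = (1, 2) (LHS = ln(2) ≈ 0.6931, RHS = 0).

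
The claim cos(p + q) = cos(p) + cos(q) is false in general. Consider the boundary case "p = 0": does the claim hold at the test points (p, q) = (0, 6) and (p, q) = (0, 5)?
No, fails at both test points

At (0, 6): LHS = cos(6) ≈ 0.9602 ≠ RHS = cos(6) + 1 ≈ 1.96
At (0, 5): LHS = cos(5) ≈ 0.2837 ≠ RHS = cos(5) + 1 ≈ 1.284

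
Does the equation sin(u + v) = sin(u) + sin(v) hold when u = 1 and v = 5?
Substituting u = 1, v = 5:

LHS = sin(1 + 5) = sin(6) ≈ -0.2794
RHS = sin(1) + sin(5) ≈ -0.1175

LHS ≠ RHS, so the equation does not hold at this point.

Answer: Fails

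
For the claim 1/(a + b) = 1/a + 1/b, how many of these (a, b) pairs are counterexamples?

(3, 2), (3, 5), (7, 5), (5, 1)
4

Testing each pair:
(3, 2): LHS = 1/5, RHS = 5/6 → counterexample
(3, 5): LHS = 1/8, RHS = 8/15 → counterexample
(7, 5): LHS = 1/12, RHS = 12/35 → counterexample
(5, 1): LHS = 1/6, RHS = 6/5 → counterexample

That makes 4 counterexamples.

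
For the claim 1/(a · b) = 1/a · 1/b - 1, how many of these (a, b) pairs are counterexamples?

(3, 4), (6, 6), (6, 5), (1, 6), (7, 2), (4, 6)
Testing each pair:
(3, 4): LHS = 1/12, RHS = -11/12 → counterexample
(6, 6): LHS = 1/36, RHS = -35/36 → counterexample
(6, 5): LHS = 1/30, RHS = -29/30 → counterexample
(1, 6): LHS = 1/6, RHS = -5/6 → counterexample
(7, 2): LHS = 1/14, RHS = -13/14 → counterexample
(4, 6): LHS = 1/24, RHS = -23/24 → counterexample

That makes 6 counterexamples.

Answer: 6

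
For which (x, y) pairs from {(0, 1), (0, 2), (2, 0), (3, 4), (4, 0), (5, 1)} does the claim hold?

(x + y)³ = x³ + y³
Testing each pair:
(0, 1): LHS = 1, RHS = 1 → holds
(0, 2): LHS = 8, RHS = 8 → holds
(2, 0): LHS = 8, RHS = 8 → holds
(3, 4): LHS = 343, RHS = 91 → fails
(4, 0): LHS = 64, RHS = 64 → holds
(5, 1): LHS = 216, RHS = 126 → fails

4 of 6 pairs satisfy the claim.

Answer: (0, 1), (0, 2), (2, 0), (4, 0)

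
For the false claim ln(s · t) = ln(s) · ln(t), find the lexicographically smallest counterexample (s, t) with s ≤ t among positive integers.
(s, t) = (1, 2)

Substituting (1, 2) into the claim:
LHS = ln(1 · 2) = ln(2) ≈ 0.6931
RHS = ln(1) · ln(2) = 0

Since LHS ≠ RHS, this pair disproves the claim, and no lexicographically smaller pair (s ≤ t, positive integers) does.

For instance (7, 7) is also a counterexample (LHS = ln(49) ≈ 3.892, RHS = ln(7)² ≈ 3.787), but it's lexicographically larger.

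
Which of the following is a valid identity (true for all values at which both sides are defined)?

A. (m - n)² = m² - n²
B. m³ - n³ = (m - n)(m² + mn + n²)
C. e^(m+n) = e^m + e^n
A: fails at (4, 5) — LHS = 1, RHS = -9.
B: holds — e.g. at (2, 5), both sides equal -117.
C: fails at (3, 3) — LHS = e^6 ≈ 403.4, RHS = 2·e^3 ≈ 40.17.

Answer: B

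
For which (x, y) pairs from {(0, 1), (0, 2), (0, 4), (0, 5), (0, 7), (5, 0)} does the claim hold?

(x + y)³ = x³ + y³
Testing each pair:
(0, 1): LHS = 1, RHS = 1 → holds
(0, 2): LHS = 8, RHS = 8 → holds
(0, 4): LHS = 64, RHS = 64 → holds
(0, 5): LHS = 125, RHS = 125 → holds
(0, 7): LHS = 343, RHS = 343 → holds
(5, 0): LHS = 125, RHS = 125 → holds

Every pair satisfies the claim.

Answer: All pairs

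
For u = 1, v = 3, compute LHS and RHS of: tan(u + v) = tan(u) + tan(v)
LHS = tan(1 + 3) = tan(4) ≈ 1.158
RHS = tan(1) + tan(3) ≈ 1.415

LHS ≠ RHS (they differ by about 0.257), so the equation does not hold here.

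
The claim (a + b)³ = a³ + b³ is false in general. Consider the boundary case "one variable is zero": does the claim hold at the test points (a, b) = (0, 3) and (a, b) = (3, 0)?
Yes, holds at both test points

At (0, 3): LHS = 27, RHS = 27 → equal
At (3, 0): LHS = 27, RHS = 27 → equal

So the claim does hold at both of these boundary points, even though it is not an identity.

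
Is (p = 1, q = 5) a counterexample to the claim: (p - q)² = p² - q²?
Substituting p = 1, q = 5:
LHS = (1 - 5)² = 16
RHS = 1² - 5² = -24

Since LHS ≠ RHS, this pair disproves the claim.

Answer: Yes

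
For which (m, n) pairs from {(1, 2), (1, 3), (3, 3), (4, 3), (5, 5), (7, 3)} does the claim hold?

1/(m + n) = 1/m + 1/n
Testing each pair:
(1, 2): LHS = 1/3, RHS = 3/2 → fails
(1, 3): LHS = 1/4, RHS = 4/3 → fails
(3, 3): LHS = 1/6, RHS = 2/3 → fails
(4, 3): LHS = 1/7, RHS = 7/12 → fails
(5, 5): LHS = 1/10, RHS = 2/5 → fails
(7, 3): LHS = 1/10, RHS = 10/21 → fails

No pair satisfies the claim.

Answer: None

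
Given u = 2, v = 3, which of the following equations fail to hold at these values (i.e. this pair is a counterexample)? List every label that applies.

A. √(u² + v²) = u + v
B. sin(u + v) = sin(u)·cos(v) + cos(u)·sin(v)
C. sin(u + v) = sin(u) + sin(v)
Evaluating each claim at the given values:
A. LHS = √(13) ≈ 3.606, RHS = 5 → fails here (LHS ≠ RHS)
B. LHS = sin(5) ≈ -0.9589, RHS = sin(2)·cos(3) + sin(3)·cos(2) ≈ -0.9589 → holds here (LHS = RHS)
C. LHS = sin(5) ≈ -0.9589, RHS = sin(3) + sin(2) ≈ 1.05 → fails here (LHS ≠ RHS)

Answer: A, C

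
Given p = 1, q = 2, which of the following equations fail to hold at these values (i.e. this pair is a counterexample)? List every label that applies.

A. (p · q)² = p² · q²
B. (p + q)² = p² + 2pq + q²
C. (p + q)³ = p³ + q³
Evaluating each claim at the given values:
A. LHS = 4, RHS = 4 → holds here (LHS = RHS)
B. LHS = 9, RHS = 9 → holds here (LHS = RHS)
C. LHS = 27, RHS = 9 → fails here (LHS ≠ RHS)

Answer: C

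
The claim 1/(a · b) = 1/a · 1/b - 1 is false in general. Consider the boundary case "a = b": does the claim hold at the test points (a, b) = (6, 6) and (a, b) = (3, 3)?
No, fails at both test points

At (6, 6): LHS = 1/36 ≠ RHS = -35/36
At (3, 3): LHS = 1/9 ≠ RHS = -8/9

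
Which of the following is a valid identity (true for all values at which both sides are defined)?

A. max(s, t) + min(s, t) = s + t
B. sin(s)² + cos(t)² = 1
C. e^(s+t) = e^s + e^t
A: holds — e.g. at (1, 4), both sides equal 5.
B: fails at (2, 3) — LHS = sin(2)² + cos(3)² ≈ 1.807, RHS = 1.
C: fails at (2, 3) — LHS = e^5 ≈ 148.4, RHS = e^2 + e^3 ≈ 27.47.

Answer: A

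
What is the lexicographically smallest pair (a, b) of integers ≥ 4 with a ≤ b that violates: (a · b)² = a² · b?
(a, b) = (4, 4)

Substituting (4, 4) into the claim:
LHS = (4 · 4)² = 256
RHS = 4² · 4 = 64

Since LHS ≠ RHS, this pair disproves the claim, and no lexicographically smaller pair (a ≤ b, integers ≥ 4) does.

For instance (5, 5) is also a counterexample (LHS = 625, RHS = 125), but it's lexicographically larger.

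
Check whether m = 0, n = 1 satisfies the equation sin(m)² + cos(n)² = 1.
Substituting m = 0, n = 1:

LHS = sin(0)² + cos(1)² = cos(1)² ≈ 0.2919
RHS = 1

LHS ≠ RHS, so the equation does not hold at this point.

Answer: Fails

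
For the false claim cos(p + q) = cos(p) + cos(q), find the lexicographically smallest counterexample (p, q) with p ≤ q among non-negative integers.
Substituting (0, 0) into the claim:
LHS = cos(0 + 0) = 1
RHS = cos(0) + cos(0) = 2

Since LHS ≠ RHS, this pair disproves the claim, and no lexicographically smaller pair (p ≤ q, non-negative integers) does.

For instance (5, 5) is also a counterexample (LHS = cos(10) ≈ -0.8391, RHS = 2·cos(5) ≈ 0.5673), but it's lexicographically larger.

Answer: (p, q) = (0, 0)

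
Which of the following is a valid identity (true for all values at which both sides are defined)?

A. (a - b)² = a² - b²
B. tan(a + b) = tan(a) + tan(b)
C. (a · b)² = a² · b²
C

A: fails at (2, 4) — LHS = 4, RHS = -12.
B: fails at (5, 8) — LHS = tan(13) ≈ 0.463, RHS = tan(8) + tan(5) ≈ -10.18.
C: holds — e.g. at (4, 4), both sides equal 256.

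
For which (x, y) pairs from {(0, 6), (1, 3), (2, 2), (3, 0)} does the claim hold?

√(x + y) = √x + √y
Testing each pair:
(0, 6): LHS = √(6) ≈ 2.449, RHS = √(6) ≈ 2.449 → holds
(1, 3): LHS = 2, RHS = 1 + √(3) ≈ 2.732 → fails
(2, 2): LHS = 2, RHS = 2·√(2) ≈ 2.828 → fails
(3, 0): LHS = √(3) ≈ 1.732, RHS = √(3) ≈ 1.732 → holds

2 of 4 pairs satisfy the claim.

Answer: (0, 6), (3, 0)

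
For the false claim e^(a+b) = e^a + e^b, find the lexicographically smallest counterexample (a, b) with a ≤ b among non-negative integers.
Substituting (0, 0) into the claim:
LHS = e^(0+0) = 1
RHS = e^0 + e^0 = 2

Since LHS ≠ RHS, this pair disproves the claim, and no lexicographically smaller pair (a ≤ b, non-negative integers) does.

For instance (6, 6) is also a counterexample (LHS = e^12 ≈ 162754.8, RHS = 2·e^6 ≈ 806.9), but it's lexicographically larger.

Answer: (a, b) = (0, 0)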